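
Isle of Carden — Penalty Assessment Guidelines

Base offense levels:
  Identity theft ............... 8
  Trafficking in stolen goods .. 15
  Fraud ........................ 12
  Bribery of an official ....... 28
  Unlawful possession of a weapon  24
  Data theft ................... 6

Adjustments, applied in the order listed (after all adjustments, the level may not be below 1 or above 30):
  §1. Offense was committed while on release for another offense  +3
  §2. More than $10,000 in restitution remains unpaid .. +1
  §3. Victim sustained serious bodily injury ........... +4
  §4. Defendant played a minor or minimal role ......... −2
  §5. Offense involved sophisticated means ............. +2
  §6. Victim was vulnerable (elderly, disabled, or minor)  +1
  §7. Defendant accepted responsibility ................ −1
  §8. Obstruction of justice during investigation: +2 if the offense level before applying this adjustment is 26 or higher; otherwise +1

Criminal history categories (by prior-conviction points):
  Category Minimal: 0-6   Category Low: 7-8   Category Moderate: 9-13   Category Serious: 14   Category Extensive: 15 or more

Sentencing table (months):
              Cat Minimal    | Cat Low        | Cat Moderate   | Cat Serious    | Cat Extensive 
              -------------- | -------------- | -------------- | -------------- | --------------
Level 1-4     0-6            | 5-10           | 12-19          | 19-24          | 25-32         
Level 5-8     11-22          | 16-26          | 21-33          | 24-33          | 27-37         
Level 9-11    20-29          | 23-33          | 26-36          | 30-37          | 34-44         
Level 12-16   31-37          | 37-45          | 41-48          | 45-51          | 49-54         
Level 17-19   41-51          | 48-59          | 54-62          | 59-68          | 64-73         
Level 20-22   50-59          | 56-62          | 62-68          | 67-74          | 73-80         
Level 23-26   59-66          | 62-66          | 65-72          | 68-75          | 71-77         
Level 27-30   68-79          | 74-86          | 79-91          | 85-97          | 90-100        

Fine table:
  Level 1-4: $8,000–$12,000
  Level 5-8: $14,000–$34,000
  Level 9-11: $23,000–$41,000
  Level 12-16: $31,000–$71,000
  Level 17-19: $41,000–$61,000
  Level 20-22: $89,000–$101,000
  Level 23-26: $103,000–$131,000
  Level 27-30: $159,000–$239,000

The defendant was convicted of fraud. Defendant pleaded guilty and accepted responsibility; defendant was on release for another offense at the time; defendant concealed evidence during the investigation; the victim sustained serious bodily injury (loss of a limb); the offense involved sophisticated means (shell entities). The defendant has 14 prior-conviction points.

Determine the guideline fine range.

Base offense level for fraud: 12.
§1 applies: 12 + 3 = 15.
§2 does not apply.
§3 applies: 15 + 4 = 19.
§4 does not apply.
§5 applies: 19 + 2 = 21.
§7 applies: 21 − 1 = 20.
§8 applies (level before this adjustment is 20 < 26, so +1): 20 + 1 = 21.
Final offense level: 21.
Level 21 falls in the 20-22 band.
Fine table: Level 20-22 → $89,000–$101,000.

$89,000–$101,000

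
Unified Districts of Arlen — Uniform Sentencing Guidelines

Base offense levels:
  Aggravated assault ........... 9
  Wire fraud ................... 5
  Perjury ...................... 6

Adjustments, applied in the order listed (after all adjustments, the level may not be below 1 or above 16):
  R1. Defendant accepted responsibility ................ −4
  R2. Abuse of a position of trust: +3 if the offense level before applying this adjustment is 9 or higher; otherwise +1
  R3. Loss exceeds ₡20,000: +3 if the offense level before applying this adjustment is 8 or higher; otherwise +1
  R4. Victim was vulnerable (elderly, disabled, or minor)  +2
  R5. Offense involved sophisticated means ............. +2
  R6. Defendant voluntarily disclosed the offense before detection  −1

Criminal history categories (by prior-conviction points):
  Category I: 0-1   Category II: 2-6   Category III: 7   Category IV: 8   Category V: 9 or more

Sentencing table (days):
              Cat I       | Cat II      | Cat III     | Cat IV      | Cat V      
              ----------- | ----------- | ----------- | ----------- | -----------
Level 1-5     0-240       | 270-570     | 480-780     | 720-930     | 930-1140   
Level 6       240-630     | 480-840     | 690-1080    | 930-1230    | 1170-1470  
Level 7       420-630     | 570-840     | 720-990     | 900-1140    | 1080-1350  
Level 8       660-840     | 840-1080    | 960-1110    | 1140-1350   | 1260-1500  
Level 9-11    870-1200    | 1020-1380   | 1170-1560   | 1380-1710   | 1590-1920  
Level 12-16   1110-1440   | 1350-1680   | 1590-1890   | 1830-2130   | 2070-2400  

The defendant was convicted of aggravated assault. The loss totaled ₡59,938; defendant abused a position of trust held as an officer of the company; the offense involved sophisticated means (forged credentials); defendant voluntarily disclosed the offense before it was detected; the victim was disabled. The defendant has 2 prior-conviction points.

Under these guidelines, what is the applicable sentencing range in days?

1350-1680 days

Base offense level for aggravated assault: 9.
R2 applies (level before this adjustment is 9 ≥ 9, so +3): 9 + 3 = 12.
R3 applies (level before this adjustment is 12 ≥ 8, so +3): 12 + 3 = 15.
R4 applies: 15 + 2 = 17.
R5 applies: 17 + 2 = 19.
R6 applies: 19 − 1 = 18.
Level 18 exceeds the maximum of 16; capped at 16.
Final offense level: 16.
Criminal history: 2 prior points → Category II (2-6).
Level 16 falls in the 12-16 band.
Grid: Level 12-16 × Category II = 1350-1680 days.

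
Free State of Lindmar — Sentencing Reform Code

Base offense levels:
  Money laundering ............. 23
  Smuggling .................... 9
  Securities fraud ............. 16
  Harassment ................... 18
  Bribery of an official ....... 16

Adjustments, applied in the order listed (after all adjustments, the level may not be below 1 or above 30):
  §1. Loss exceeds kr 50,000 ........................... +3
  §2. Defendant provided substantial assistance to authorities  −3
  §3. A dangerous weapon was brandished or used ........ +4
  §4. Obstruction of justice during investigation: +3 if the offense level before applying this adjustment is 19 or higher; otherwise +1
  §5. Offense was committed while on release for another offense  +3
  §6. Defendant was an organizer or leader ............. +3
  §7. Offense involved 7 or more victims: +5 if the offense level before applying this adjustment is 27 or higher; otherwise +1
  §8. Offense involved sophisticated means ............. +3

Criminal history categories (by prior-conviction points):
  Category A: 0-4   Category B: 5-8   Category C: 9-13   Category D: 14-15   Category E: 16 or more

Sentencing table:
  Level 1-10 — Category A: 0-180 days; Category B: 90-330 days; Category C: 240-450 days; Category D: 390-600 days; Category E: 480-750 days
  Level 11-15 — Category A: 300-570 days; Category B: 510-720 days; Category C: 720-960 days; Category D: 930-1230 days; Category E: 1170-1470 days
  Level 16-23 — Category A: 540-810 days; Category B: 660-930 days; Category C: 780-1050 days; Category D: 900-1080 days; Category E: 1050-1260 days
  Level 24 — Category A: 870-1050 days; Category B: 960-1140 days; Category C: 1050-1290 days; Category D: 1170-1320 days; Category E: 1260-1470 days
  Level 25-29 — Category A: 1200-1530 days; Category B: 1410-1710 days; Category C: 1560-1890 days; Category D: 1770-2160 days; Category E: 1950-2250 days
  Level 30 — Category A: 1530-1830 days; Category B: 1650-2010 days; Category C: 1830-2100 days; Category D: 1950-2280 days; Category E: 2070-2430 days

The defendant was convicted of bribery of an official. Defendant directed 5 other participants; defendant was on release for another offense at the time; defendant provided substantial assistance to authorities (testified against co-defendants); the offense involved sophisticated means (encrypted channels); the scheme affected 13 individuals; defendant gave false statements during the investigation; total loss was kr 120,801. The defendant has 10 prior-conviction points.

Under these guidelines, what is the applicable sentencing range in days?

1560-1890 days

Base offense level for bribery of an official: 16.
§1 applies: 16 + 3 = 19.
§2 applies: 19 − 3 = 16.
§3 does not apply.
§4 applies (level before this adjustment is 16 < 19, so +1): 16 + 1 = 17.
§5 applies: 17 + 3 = 20.
§6 applies: 20 + 3 = 23.
§7 applies (level before this adjustment is 23 < 27, so +1): 23 + 1 = 24.
§8 applies: 24 + 3 = 27.
Final offense level: 27.
Criminal history: 10 prior points → Category C (9-13).
Level 27 falls in the 25-29 band.
Grid: Level 25-29 × Category C = 1560-1890 days.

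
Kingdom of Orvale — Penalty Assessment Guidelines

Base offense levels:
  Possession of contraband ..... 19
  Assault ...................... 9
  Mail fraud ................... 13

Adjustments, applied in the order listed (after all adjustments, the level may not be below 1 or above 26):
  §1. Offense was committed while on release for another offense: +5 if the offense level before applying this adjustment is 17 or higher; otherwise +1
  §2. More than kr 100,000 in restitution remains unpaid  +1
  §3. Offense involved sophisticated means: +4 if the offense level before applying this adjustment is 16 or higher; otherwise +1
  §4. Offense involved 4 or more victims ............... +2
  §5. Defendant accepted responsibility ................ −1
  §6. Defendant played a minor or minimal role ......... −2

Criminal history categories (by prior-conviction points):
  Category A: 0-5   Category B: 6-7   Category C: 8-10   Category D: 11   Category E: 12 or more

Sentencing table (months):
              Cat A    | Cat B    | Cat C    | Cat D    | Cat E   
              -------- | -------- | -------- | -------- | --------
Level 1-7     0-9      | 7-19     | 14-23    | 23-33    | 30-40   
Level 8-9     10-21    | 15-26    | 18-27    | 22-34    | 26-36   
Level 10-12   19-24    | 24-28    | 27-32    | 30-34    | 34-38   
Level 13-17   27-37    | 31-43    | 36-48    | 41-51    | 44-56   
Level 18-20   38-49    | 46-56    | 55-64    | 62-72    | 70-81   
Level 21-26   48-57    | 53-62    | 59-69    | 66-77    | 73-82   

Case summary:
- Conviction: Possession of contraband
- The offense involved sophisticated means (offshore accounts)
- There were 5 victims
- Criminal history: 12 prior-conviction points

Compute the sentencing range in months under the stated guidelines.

73-82 months

Base offense level for possession of contraband: 19.
§3 applies (level before this adjustment is 19 ≥ 16, so +4): 19 + 4 = 23.
§4 applies: 23 + 2 = 25.
§5 does not apply.
§6 does not apply.
Final offense level: 25.
Criminal history: 12 prior points → Category E (12+).
Level 25 falls in the 21-26 band.
Grid: Level 21-26 × Category E = 73-82 months.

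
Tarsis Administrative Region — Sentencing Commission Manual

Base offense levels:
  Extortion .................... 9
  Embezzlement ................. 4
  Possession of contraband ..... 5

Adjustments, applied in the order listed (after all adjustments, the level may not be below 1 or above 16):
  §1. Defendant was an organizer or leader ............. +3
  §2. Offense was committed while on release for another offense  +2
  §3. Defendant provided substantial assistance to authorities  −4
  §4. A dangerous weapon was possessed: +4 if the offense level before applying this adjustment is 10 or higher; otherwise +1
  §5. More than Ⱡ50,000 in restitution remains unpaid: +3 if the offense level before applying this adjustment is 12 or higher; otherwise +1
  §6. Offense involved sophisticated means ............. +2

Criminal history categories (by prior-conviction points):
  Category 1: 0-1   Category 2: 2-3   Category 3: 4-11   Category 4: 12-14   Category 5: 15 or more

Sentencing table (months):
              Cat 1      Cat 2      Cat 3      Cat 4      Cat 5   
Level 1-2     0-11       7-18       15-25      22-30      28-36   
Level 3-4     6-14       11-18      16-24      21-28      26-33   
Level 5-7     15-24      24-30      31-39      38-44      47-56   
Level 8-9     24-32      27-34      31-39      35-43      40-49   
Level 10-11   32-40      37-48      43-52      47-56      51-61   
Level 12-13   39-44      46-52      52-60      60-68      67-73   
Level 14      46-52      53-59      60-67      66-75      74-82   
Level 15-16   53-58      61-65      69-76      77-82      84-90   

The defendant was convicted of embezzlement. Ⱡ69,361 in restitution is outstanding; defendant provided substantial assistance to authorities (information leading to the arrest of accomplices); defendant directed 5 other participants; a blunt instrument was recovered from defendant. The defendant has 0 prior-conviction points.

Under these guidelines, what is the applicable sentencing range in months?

15-24 months

Base offense level for embezzlement: 4.
§1 applies: 4 + 3 = 7.
§3 applies: 7 − 4 = 3.
§4 applies (level before this adjustment is 3 < 10, so +1): 3 + 1 = 4.
§5 applies (level before this adjustment is 4 < 12, so +1): 4 + 1 = 5.
Final offense level: 5.
Criminal history: 0 prior points → Category 1 (0-1).
Level 5 falls in the 5-7 band.
Grid: Level 5-7 × Category 1 = 15-24 months.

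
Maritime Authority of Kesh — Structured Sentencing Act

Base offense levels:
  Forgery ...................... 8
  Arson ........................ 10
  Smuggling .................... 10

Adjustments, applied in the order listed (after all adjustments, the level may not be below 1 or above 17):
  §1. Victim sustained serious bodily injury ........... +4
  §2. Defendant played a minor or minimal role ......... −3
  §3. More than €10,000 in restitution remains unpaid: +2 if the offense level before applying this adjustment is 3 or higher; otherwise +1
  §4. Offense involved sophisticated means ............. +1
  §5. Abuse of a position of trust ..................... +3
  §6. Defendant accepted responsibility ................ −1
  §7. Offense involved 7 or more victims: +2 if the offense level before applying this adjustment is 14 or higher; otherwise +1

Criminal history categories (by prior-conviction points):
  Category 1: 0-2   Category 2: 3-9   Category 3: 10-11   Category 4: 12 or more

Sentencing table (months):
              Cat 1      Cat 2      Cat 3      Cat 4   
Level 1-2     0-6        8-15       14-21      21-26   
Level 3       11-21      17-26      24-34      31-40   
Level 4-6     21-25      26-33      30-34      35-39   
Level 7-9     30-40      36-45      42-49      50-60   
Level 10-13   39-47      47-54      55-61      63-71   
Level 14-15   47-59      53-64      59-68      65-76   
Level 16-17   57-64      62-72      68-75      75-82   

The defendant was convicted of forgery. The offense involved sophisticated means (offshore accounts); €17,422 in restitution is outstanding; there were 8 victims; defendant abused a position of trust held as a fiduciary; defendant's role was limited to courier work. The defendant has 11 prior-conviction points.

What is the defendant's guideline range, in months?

Base offense level for forgery: 8.
§1 does not apply.
§2 applies: 8 − 3 = 5.
§3 applies (level before this adjustment is 5 ≥ 3, so +2): 5 + 2 = 7.
§4 applies: 7 + 1 = 8.
§5 applies: 8 + 3 = 11.
§7 applies (level before this adjustment is 11 < 14, so +1): 11 + 1 = 12.
Final offense level: 12.
Criminal history: 11 prior points → Category 3 (10-11).
Level 12 falls in the 10-13 band.
Grid: Level 10-13 × Category 3 = 55-61 months.

55-61 months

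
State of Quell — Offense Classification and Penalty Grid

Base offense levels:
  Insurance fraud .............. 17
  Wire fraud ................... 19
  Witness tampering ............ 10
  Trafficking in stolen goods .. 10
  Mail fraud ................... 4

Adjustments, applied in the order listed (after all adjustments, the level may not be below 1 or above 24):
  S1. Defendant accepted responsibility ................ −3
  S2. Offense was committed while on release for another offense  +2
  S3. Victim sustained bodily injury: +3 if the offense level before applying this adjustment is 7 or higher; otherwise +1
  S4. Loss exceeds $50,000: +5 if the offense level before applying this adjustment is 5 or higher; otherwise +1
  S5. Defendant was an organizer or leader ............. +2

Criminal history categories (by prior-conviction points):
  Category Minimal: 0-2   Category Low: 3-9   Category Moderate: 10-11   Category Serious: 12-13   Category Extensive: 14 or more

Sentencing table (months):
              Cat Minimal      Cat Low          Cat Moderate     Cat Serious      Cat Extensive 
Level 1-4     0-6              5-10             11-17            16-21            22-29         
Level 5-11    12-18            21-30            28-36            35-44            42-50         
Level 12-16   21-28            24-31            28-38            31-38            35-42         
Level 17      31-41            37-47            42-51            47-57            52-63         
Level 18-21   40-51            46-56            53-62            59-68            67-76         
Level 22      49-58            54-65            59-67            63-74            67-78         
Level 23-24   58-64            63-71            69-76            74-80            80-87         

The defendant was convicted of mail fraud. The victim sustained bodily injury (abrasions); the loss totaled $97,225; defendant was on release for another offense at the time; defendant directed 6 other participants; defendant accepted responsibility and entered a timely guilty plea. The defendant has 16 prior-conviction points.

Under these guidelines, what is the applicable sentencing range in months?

42-50 months

Base offense level for mail fraud: 4.
S1 applies: 4 − 3 = 1.
S2 applies: 1 + 2 = 3.
S3 applies (level before this adjustment is 3 < 7, so +1): 3 + 1 = 4.
S4 applies (level before this adjustment is 4 < 5, so +1): 4 + 1 = 5.
S5 applies: 5 + 2 = 7.
Final offense level: 7.
Criminal history: 16 prior points → Category Extensive (14+).
Level 7 falls in the 5-11 band.
Grid: Level 5-11 × Category Extensive = 42-50 months.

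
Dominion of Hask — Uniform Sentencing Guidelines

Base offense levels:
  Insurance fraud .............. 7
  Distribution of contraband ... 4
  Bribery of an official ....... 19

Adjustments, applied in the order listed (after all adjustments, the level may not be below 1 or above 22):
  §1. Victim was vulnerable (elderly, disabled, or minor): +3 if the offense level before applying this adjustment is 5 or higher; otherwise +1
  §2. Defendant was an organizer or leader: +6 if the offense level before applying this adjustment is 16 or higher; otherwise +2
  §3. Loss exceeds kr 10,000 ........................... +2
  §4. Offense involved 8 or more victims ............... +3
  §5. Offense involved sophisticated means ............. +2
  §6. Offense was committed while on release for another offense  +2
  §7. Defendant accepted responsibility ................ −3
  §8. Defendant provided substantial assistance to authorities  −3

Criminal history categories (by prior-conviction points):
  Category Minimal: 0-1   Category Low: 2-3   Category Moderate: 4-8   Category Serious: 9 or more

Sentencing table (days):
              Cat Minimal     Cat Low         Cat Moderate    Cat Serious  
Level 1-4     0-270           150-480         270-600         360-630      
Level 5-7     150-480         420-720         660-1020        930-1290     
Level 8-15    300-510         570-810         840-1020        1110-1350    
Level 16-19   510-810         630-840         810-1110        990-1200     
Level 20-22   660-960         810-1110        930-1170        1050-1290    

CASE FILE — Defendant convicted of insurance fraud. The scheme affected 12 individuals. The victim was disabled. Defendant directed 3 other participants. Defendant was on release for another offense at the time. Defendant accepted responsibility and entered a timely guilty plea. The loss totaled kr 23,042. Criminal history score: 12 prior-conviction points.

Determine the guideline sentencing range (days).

990-1200 days

Base offense level for insurance fraud: 7.
§1 applies (level before this adjustment is 7 ≥ 5, so +3): 7 + 3 = 10.
§2 applies (level before this adjustment is 10 < 16, so +2): 10 + 2 = 12.
§3 applies: 12 + 2 = 14.
§4 applies: 14 + 3 = 17.
§6 applies: 17 + 2 = 19.
§7 applies: 19 − 3 = 16.
§8 does not apply.
Final offense level: 16.
Criminal history: 12 prior points → Category Serious (9+).
Level 16 falls in the 16-19 band.
Grid: Level 16-19 × Category Serious = 990-1200 days.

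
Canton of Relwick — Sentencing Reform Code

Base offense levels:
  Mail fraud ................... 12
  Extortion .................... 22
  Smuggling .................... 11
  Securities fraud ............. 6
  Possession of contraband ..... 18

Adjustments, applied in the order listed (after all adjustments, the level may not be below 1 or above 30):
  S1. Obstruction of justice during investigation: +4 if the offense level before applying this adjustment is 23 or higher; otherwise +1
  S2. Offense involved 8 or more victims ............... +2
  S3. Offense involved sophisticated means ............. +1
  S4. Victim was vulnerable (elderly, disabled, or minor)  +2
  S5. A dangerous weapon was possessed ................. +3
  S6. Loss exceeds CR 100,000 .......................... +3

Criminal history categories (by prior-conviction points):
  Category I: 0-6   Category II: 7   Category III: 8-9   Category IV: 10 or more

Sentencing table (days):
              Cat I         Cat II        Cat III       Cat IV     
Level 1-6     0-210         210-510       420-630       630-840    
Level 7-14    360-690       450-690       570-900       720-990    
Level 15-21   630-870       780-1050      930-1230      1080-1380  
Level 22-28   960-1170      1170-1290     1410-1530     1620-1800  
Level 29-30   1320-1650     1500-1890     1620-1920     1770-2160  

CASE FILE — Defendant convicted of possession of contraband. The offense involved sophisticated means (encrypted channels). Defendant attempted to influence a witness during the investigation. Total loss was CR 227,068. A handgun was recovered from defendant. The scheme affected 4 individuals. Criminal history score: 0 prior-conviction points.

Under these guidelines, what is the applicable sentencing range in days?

Base offense level for possession of contraband: 18.
S1 applies (level before this adjustment is 18 < 23, so +1): 18 + 1 = 19.
S2 does not apply.
S3 applies: 19 + 1 = 20.
S5 applies: 20 + 3 = 23.
S6 applies: 23 + 3 = 26.
Final offense level: 26.
Criminal history: 0 prior points → Category I (0-6).
Level 26 falls in the 22-28 band.
Grid: Level 22-28 × Category I = 960-1170 days.

960-1170 days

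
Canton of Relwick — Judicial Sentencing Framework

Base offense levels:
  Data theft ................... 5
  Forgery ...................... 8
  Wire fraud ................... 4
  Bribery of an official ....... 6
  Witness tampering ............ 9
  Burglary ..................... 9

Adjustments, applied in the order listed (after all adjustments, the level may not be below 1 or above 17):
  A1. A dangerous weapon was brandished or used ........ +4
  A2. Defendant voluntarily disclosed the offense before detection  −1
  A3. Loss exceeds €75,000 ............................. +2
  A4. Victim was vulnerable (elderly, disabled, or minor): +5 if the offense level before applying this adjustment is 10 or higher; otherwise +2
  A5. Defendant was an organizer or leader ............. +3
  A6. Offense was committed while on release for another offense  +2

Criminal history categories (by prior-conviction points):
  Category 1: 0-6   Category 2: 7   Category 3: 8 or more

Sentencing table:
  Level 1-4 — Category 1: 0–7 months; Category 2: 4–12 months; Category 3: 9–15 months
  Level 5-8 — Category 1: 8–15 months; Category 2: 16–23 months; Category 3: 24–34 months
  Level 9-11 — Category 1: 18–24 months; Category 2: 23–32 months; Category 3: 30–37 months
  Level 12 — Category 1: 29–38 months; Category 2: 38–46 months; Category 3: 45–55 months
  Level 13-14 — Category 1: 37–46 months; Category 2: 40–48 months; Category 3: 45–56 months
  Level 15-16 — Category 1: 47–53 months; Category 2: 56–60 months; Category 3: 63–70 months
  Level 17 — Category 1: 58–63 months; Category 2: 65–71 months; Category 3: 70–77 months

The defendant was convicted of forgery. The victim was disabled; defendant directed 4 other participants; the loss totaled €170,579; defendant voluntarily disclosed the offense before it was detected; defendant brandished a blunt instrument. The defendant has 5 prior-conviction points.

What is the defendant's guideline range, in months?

Base offense level for forgery: 8.
A1 applies: 8 + 4 = 12.
A2 applies: 12 − 1 = 11.
A3 applies: 11 + 2 = 13.
A4 applies (level before this adjustment is 13 ≥ 10, so +5): 13 + 5 = 18.
A5 applies: 18 + 3 = 21.
Level 21 exceeds the maximum of 17; capped at 17.
Final offense level: 17.
Criminal history: 5 prior points → Category 1 (0-6).
Level 17 falls in the 17 band.
Grid: Level 17 × Category 1 = 58-63 months.

58-63 months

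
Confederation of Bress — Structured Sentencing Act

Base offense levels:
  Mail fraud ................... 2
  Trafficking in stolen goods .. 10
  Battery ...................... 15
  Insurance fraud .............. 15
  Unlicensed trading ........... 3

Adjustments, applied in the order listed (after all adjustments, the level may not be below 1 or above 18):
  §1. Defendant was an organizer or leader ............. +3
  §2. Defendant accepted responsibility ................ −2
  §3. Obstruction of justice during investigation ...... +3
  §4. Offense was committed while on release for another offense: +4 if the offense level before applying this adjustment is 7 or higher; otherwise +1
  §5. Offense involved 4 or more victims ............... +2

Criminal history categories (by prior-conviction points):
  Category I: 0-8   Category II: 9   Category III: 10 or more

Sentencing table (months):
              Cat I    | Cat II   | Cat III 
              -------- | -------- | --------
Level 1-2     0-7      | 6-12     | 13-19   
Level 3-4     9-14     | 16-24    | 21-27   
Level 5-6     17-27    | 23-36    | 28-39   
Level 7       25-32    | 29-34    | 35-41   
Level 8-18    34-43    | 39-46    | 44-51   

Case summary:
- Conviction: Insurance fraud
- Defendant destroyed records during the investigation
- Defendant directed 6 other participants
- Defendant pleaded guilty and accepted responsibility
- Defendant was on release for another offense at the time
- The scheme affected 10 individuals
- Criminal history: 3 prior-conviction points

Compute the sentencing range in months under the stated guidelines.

34-43 months

Base offense level for insurance fraud: 15.
§1 applies: 15 + 3 = 18.
§2 applies: 18 − 2 = 16.
§3 applies: 16 + 3 = 19.
§4 applies (level before this adjustment is 19 ≥ 7, so +4): 19 + 4 = 23.
§5 applies: 23 + 2 = 25.
Level 25 exceeds the maximum of 18; capped at 18.
Final offense level: 18.
Criminal history: 3 prior points → Category I (0-8).
Level 18 falls in the 8-18 band.
Grid: Level 8-18 × Category I = 34-43 months.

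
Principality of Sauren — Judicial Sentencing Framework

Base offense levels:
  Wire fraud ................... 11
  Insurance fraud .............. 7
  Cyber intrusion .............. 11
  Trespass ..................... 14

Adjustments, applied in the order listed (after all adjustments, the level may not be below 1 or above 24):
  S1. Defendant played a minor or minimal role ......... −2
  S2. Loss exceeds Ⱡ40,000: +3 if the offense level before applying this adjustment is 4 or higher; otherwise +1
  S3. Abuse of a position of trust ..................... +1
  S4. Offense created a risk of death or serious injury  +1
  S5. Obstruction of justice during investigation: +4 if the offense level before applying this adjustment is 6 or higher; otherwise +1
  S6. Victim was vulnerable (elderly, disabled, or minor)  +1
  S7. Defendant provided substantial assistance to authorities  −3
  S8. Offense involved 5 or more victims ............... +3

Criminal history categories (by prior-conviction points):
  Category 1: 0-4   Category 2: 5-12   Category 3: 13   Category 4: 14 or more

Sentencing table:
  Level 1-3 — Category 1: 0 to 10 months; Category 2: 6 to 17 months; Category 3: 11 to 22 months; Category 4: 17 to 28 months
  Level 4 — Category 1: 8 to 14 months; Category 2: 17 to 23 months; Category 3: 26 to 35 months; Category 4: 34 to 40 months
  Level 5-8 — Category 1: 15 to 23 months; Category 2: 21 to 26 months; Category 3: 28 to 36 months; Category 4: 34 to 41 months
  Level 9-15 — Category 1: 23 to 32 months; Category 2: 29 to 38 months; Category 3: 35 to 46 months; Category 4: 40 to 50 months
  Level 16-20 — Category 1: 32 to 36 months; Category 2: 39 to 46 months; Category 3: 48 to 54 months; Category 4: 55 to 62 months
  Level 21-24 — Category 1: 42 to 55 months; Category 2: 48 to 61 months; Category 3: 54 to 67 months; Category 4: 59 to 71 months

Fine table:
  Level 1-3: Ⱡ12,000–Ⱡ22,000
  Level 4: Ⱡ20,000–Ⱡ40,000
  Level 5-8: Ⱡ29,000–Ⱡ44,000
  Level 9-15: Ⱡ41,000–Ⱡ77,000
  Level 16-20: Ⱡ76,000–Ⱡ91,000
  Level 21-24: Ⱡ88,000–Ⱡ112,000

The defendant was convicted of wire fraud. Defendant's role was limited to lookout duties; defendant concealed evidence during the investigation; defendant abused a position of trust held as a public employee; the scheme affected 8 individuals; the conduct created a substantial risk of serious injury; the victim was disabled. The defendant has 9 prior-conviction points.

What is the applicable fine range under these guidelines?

Base offense level for wire fraud: 11.
S1 applies: 11 − 2 = 9.
S3 applies: 9 + 1 = 10.
S4 applies: 10 + 1 = 11.
S5 applies (level before this adjustment is 11 ≥ 6, so +4): 11 + 4 = 15.
S6 applies: 15 + 1 = 16.
S8 applies: 16 + 3 = 19.
Final offense level: 19.
Level 19 falls in the 16-20 band.
Fine table: Level 16-20 → Ⱡ76,000–Ⱡ91,000.

Ⱡ76,000–Ⱡ91,000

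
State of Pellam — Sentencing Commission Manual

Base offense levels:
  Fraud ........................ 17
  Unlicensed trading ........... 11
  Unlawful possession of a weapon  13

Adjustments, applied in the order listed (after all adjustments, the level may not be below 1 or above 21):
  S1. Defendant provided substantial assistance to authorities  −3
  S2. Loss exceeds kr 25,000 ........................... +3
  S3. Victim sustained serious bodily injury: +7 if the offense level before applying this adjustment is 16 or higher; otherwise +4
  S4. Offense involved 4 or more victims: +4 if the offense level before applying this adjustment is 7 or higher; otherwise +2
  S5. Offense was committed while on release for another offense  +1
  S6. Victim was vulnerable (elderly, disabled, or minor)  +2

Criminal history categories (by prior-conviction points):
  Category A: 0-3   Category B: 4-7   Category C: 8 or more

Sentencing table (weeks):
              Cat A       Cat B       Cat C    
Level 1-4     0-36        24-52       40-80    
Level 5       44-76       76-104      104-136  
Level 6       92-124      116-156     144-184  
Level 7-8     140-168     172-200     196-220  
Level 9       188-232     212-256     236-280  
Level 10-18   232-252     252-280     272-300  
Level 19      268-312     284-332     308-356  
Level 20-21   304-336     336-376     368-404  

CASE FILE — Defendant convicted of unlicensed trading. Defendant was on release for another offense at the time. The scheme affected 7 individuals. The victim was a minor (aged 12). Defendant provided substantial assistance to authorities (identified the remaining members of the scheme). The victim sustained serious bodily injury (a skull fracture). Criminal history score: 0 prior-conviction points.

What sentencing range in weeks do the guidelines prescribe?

268-312 weeks

Base offense level for unlicensed trading: 11.
S1 applies: 11 − 3 = 8.
S3 applies (level before this adjustment is 8 < 16, so +4): 8 + 4 = 12.
S4 applies (level before this adjustment is 12 ≥ 7, so +4): 12 + 4 = 16.
S5 applies: 16 + 1 = 17.
S6 applies: 17 + 2 = 19.
Final offense level: 19.
Criminal history: 0 prior points → Category A (0-3).
Level 19 falls in the 19 band.
Grid: Level 19 × Category A = 268-312 weeks.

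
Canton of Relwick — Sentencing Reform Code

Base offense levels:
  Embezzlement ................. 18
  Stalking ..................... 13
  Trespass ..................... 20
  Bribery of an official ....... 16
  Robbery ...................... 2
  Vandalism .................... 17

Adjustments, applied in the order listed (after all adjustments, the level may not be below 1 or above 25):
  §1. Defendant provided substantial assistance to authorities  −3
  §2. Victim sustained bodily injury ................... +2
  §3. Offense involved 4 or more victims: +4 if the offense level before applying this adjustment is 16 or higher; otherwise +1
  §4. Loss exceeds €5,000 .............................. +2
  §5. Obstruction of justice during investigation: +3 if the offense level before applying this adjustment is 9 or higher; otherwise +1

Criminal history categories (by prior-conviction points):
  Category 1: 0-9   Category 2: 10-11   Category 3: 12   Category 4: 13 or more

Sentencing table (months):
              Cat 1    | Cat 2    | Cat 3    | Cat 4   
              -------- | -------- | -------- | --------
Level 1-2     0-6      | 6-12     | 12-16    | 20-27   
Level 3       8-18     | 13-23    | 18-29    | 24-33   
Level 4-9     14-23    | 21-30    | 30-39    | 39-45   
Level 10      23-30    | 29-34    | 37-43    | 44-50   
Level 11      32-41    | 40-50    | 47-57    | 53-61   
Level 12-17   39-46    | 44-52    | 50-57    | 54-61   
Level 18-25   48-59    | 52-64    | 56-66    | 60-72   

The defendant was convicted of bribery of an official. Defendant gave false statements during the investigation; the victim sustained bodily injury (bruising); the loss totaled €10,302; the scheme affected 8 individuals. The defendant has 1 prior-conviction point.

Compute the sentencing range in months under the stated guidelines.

Base offense level for bribery of an official: 16.
§1 does not apply.
§2 applies: 16 + 2 = 18.
§3 applies (level before this adjustment is 18 ≥ 16, so +4): 18 + 4 = 22.
§4 applies: 22 + 2 = 24.
§5 applies (level before this adjustment is 24 ≥ 9, so +3): 24 + 3 = 27.
Level 27 exceeds the maximum of 25; capped at 25.
Final offense level: 25.
Criminal history: 1 prior point → Category 1 (0-9).
Level 25 falls in the 18-25 band.
Grid: Level 18-25 × Category 1 = 48-59 months.

48-59 months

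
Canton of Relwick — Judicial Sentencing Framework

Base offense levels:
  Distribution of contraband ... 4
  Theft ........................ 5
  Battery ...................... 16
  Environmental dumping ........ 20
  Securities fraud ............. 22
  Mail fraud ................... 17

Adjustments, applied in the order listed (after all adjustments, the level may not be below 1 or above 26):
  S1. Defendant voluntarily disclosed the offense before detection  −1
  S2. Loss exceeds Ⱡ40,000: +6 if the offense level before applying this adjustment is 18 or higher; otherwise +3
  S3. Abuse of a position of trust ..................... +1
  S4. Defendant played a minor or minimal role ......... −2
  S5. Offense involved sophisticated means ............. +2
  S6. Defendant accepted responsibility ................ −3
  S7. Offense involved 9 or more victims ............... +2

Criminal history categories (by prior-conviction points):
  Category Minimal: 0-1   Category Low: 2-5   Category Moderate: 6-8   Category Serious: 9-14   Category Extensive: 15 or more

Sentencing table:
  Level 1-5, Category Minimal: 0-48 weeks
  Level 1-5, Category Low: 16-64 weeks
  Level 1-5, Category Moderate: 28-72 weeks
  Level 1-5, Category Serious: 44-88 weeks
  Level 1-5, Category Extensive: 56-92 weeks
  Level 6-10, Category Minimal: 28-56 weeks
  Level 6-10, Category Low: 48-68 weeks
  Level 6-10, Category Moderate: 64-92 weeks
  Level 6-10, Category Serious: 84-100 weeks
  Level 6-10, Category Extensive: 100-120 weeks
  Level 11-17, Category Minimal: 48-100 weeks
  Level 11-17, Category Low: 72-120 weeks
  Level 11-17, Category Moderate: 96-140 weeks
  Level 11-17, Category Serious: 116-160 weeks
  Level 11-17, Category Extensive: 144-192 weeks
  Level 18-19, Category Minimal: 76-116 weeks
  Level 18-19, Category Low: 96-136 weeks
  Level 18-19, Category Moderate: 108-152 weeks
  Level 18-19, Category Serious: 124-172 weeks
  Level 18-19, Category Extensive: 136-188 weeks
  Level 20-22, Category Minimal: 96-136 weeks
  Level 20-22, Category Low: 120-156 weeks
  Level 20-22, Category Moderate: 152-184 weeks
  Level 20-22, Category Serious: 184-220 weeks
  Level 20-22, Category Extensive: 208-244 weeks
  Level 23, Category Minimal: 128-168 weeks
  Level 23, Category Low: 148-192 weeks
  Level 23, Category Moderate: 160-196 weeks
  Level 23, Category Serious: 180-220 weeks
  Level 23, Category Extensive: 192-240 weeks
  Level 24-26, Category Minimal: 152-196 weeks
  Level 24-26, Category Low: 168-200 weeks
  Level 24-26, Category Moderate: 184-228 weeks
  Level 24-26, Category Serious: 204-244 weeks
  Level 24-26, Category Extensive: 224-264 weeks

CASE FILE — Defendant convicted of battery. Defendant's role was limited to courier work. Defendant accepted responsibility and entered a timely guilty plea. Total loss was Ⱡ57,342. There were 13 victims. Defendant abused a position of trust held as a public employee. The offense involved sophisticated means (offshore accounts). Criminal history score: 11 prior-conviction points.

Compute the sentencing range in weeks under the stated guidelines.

Base offense level for battery: 16.
S2 applies (level before this adjustment is 16 < 18, so +3): 16 + 3 = 19.
S3 applies: 19 + 1 = 20.
S4 applies: 20 − 2 = 18.
S5 applies: 18 + 2 = 20.
S6 applies: 20 − 3 = 17.
S7 applies: 17 + 2 = 19.
Final offense level: 19.
Criminal history: 11 prior points → Category Serious (9-14).
Level 19 falls in the 18-19 band.
Grid: Level 18-19 × Category Serious = 124-172 weeks.

124-172 weeks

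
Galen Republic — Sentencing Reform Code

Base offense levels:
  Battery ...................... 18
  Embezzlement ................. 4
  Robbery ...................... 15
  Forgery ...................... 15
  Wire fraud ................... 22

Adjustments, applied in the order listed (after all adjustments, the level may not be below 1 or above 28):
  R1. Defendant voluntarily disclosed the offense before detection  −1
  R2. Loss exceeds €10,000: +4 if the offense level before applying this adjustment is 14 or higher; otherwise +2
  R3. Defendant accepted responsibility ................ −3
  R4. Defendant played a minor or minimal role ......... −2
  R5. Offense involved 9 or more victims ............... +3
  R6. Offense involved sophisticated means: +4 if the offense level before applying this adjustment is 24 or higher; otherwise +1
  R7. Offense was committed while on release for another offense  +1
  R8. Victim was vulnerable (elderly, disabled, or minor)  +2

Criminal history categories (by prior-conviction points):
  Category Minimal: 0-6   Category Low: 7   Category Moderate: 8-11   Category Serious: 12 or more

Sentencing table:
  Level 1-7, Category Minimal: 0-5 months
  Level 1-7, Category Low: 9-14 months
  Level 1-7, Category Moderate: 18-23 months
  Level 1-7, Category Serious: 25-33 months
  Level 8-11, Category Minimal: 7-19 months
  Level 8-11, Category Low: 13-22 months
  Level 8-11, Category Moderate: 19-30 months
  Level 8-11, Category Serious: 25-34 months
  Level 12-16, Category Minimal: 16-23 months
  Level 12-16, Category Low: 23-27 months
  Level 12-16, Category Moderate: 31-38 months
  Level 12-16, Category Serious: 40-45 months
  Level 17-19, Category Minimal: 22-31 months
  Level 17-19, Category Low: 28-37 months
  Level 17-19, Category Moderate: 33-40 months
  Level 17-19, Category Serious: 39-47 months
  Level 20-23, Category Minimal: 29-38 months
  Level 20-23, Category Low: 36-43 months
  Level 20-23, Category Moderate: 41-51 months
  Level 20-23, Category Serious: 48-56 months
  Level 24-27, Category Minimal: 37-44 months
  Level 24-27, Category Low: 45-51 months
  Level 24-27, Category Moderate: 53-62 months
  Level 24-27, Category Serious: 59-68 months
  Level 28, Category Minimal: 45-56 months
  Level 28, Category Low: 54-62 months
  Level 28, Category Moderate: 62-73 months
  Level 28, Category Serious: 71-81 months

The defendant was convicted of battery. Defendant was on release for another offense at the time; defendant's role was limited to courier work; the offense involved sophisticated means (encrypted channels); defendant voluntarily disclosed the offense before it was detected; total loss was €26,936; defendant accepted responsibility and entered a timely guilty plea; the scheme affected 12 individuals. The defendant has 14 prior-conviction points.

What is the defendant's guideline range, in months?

Base offense level for battery: 18.
R1 applies: 18 − 1 = 17.
R2 applies (level before this adjustment is 17 ≥ 14, so +4): 17 + 4 = 21.
R3 applies: 21 − 3 = 18.
R4 applies: 18 − 2 = 16.
R5 applies: 16 + 3 = 19.
R6 applies (level before this adjustment is 19 < 24, so +1): 19 + 1 = 20.
R7 applies: 20 + 1 = 21.
Final offense level: 21.
Criminal history: 14 prior points → Category Serious (12+).
Level 21 falls in the 20-23 band.
Grid: Level 20-23 × Category Serious = 48-56 months.

48-56 months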